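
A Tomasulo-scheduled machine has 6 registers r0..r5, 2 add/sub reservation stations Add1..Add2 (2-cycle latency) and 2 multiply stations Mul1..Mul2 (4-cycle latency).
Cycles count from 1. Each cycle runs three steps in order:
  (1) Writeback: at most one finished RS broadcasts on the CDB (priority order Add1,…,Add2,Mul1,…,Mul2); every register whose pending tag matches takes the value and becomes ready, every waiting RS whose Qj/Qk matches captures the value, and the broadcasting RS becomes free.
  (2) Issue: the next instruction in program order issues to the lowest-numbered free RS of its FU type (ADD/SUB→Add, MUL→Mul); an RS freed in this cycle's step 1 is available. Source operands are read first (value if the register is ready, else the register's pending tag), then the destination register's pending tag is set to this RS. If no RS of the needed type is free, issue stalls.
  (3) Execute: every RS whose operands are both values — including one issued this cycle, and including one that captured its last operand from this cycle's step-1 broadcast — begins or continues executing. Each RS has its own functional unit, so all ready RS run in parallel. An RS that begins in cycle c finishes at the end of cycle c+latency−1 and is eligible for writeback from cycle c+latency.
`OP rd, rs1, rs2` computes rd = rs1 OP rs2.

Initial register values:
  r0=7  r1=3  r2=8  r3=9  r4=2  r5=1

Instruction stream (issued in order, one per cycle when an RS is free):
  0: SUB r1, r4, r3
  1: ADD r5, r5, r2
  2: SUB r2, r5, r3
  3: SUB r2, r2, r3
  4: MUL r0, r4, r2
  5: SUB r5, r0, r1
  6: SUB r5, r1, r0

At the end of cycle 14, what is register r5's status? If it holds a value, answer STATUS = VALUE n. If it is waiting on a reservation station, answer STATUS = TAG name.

STATUS = TAG Add2

  c1: issue SUB r1<-Add1  regs: r0:7,r1:Add1,r2:8,r3:9,r4:2,r5:1
  c2: issue ADD r5<-Add2  regs: r0:7,r1:Add1,r2:8,r3:9,r4:2,r5:Add2
  c3: CDB Add1=-7; issue SUB r2<-Add1  regs: r0:7,r1:-7,r2:Add1,r3:9,r4:2,r5:Add2
  c4: CDB Add2=9; issue SUB r2<-Add2  regs: r0:7,r1:-7,r2:Add2,r3:9,r4:2,r5:9
  c5: issue MUL r0<-Mul1  regs: r0:Mul1,r1:-7,r2:Add2,r3:9,r4:2,r5:9
  c6: CDB Add1=0; issue SUB r5<-Add1  regs: r0:Mul1,r1:-7,r2:Add2,r3:9,r4:2,r5:Add1
  c7: stall  regs: r0:Mul1,r1:-7,r2:Add2,r3:9,r4:2,r5:Add1
  c8: CDB Add2=-9; issue SUB r5<-Add2  regs: r0:Mul1,r1:-7,r2:-9,r3:9,r4:2,r5:Add2
  c9: -  regs: r0:Mul1,r1:-7,r2:-9,r3:9,r4:2,r5:Add2
  c10: -  regs: r0:Mul1,r1:-7,r2:-9,r3:9,r4:2,r5:Add2
  c11: -  regs: r0:Mul1,r1:-7,r2:-9,r3:9,r4:2,r5:Add2
  c12: CDB Mul1=-18  regs: r0:-18,r1:-7,r2:-9,r3:9,r4:2,r5:Add2
  c13: -  regs: r0:-18,r1:-7,r2:-9,r3:9,r4:2,r5:Add2
  c14: CDB Add1=-11  regs: r0:-18,r1:-7,r2:-9,r3:9,r4:2,r5:Add2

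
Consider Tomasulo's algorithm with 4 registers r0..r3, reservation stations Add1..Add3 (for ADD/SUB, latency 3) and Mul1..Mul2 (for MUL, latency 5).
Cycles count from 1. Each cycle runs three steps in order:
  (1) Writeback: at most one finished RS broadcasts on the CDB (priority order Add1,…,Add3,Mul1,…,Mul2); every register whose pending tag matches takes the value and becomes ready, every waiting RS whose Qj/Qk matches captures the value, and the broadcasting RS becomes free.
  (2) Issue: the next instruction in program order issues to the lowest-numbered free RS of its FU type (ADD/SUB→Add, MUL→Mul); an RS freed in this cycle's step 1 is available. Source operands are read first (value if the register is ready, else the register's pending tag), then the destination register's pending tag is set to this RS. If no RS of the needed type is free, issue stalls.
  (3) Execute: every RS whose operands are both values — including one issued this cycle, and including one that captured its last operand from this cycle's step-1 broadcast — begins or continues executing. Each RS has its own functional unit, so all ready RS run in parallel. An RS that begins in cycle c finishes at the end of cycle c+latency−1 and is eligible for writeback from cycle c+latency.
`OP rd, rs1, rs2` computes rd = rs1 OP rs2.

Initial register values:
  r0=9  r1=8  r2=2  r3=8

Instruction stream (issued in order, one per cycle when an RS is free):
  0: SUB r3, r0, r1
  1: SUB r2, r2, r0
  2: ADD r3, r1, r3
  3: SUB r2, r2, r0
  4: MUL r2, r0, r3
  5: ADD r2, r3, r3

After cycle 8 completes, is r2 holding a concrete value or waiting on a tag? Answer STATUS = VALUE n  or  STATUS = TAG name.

cycle 1: issue SUB r3<-Add1 // r0:9,r1:8,r2:2,r3:Add1
cycle 2: issue SUB r2<-Add2 // r0:9,r1:8,r2:Add2,r3:Add1
cycle 3: issue ADD r3<-Add3 // r0:9,r1:8,r2:Add2,r3:Add3
cycle 4: CDB Add1=1; issue SUB r2<-Add1 // r0:9,r1:8,r2:Add1,r3:Add3
cycle 5: CDB Add2=-7; issue MUL r2<-Mul1 // r0:9,r1:8,r2:Mul1,r3:Add3
cycle 6: issue ADD r2<-Add2 // r0:9,r1:8,r2:Add2,r3:Add3
cycle 7: CDB Add3=9 // r0:9,r1:8,r2:Add2,r3:9
cycle 8: CDB Add1=-16 // r0:9,r1:8,r2:Add2,r3:9

STATUS = TAG Add2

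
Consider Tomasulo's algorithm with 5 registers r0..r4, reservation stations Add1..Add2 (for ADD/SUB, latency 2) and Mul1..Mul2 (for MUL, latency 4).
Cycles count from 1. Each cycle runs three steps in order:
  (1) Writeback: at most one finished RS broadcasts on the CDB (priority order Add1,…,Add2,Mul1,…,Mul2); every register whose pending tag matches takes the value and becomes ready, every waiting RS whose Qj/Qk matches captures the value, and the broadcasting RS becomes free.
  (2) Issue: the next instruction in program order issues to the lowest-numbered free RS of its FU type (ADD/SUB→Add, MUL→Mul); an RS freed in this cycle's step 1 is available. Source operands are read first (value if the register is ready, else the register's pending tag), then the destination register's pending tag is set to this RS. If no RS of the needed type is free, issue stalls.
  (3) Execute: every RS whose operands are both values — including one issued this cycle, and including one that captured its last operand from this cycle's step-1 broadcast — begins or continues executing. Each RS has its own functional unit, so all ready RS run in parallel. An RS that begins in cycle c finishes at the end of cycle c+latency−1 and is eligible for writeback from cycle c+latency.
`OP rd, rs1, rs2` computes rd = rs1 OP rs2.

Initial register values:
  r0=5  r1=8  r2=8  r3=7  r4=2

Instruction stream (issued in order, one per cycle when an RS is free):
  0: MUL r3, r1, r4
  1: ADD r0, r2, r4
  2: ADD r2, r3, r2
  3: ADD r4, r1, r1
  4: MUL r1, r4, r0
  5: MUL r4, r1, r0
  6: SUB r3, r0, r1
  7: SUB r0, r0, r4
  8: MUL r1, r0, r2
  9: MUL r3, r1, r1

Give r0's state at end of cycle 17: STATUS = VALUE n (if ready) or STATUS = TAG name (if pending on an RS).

cycle 1: issue MUL r3<-Mul1 // r0:5,r1:8,r2:8,r3:Mul1,r4:2
cycle 2: issue ADD r0<-Add1 // r0:Add1,r1:8,r2:8,r3:Mul1,r4:2
cycle 3: issue ADD r2<-Add2 // r0:Add1,r1:8,r2:Add2,r3:Mul1,r4:2
cycle 4: CDB Add1=10; issue ADD r4<-Add1 // r0:10,r1:8,r2:Add2,r3:Mul1,r4:Add1
cycle 5: CDB Mul1=16; issue MUL r1<-Mul1 // r0:10,r1:Mul1,r2:Add2,r3:16,r4:Add1
cycle 6: CDB Add1=16; issue MUL r4<-Mul2 // r0:10,r1:Mul1,r2:Add2,r3:16,r4:Mul2
cycle 7: CDB Add2=24; issue SUB r3<-Add1 // r0:10,r1:Mul1,r2:24,r3:Add1,r4:Mul2
cycle 8: issue SUB r0<-Add2 // r0:Add2,r1:Mul1,r2:24,r3:Add1,r4:Mul2
cycle 9: stall // r0:Add2,r1:Mul1,r2:24,r3:Add1,r4:Mul2
cycle 10: CDB Mul1=160; issue MUL r1<-Mul1 // r0:Add2,r1:Mul1,r2:24,r3:Add1,r4:Mul2
cycle 11: stall // r0:Add2,r1:Mul1,r2:24,r3:Add1,r4:Mul2
cycle 12: CDB Add1=-150; stall // r0:Add2,r1:Mul1,r2:24,r3:-150,r4:Mul2
cycle 13: stall // r0:Add2,r1:Mul1,r2:24,r3:-150,r4:Mul2
cycle 14: CDB Mul2=1600; issue MUL r3<-Mul2 // r0:Add2,r1:Mul1,r2:24,r3:Mul2,r4:1600
cycle 15: - // r0:Add2,r1:Mul1,r2:24,r3:Mul2,r4:1600
cycle 16: CDB Add2=-1590 // r0:-1590,r1:Mul1,r2:24,r3:Mul2,r4:1600
cycle 17: - // r0:-1590,r1:Mul1,r2:24,r3:Mul2,r4:1600

STATUS = VALUE -1590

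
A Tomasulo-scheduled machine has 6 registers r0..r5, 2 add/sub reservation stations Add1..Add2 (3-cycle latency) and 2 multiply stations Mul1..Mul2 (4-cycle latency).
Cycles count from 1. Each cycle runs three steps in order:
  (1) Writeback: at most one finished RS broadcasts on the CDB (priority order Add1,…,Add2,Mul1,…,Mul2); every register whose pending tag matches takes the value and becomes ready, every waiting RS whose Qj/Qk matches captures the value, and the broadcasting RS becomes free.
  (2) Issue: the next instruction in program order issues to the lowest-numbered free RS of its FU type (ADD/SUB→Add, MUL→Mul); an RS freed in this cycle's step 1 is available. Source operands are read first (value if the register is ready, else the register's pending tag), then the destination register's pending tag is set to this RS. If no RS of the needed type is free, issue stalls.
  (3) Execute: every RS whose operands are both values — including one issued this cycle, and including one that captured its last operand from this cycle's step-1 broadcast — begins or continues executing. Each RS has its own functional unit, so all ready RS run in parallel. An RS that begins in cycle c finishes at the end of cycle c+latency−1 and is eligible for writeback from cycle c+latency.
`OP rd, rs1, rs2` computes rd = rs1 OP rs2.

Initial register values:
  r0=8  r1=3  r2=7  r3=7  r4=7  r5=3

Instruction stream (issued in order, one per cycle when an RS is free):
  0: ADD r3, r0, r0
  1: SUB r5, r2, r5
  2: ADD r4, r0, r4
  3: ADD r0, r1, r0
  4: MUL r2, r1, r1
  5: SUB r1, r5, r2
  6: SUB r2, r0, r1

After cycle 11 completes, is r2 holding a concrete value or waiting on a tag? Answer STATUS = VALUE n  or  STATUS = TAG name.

STATUS = TAG Add2

  c1: issue ADD r3<-Add1  regs: r0:8,r1:3,r2:7,r3:Add1,r4:7,r5:3
  c2: issue SUB r5<-Add2  regs: r0:8,r1:3,r2:7,r3:Add1,r4:7,r5:Add2
  c3: stall  regs: r0:8,r1:3,r2:7,r3:Add1,r4:7,r5:Add2
  c4: CDB Add1=16; issue ADD r4<-Add1  regs: r0:8,r1:3,r2:7,r3:16,r4:Add1,r5:Add2
  c5: CDB Add2=4; issue ADD r0<-Add2  regs: r0:Add2,r1:3,r2:7,r3:16,r4:Add1,r5:4
  c6: issue MUL r2<-Mul1  regs: r0:Add2,r1:3,r2:Mul1,r3:16,r4:Add1,r5:4
  c7: CDB Add1=15; issue SUB r1<-Add1  regs: r0:Add2,r1:Add1,r2:Mul1,r3:16,r4:15,r5:4
  c8: CDB Add2=11; issue SUB r2<-Add2  regs: r0:11,r1:Add1,r2:Add2,r3:16,r4:15,r5:4
  c9: -  regs: r0:11,r1:Add1,r2:Add2,r3:16,r4:15,r5:4
  c10: CDB Mul1=9  regs: r0:11,r1:Add1,r2:Add2,r3:16,r4:15,r5:4
  c11: -  regs: r0:11,r1:Add1,r2:Add2,r3:16,r4:15,r5:4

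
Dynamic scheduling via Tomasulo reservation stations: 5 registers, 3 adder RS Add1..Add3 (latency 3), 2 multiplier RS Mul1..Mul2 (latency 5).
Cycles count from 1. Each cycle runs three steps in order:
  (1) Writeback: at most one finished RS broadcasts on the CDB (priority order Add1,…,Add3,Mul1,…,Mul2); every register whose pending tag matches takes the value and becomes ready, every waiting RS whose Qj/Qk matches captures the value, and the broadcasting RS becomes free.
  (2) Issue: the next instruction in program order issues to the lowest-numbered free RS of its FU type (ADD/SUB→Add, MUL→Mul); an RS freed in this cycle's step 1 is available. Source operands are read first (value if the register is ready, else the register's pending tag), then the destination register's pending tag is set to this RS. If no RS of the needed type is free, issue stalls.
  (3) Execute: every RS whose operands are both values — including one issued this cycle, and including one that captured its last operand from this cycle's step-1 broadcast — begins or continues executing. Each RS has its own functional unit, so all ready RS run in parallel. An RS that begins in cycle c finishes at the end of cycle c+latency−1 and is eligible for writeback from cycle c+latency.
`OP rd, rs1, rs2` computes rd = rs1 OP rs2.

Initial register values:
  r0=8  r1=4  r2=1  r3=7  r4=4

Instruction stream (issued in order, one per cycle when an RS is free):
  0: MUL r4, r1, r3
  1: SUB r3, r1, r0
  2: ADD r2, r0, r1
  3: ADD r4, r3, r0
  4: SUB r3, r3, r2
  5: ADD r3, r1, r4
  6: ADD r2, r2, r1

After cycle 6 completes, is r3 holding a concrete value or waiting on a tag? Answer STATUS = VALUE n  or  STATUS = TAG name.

c1: issue MUL r4<-Mul1 | r0:8,r1:4,r2:1,r3:7,r4:Mul1
c2: issue SUB r3<-Add1 | r0:8,r1:4,r2:1,r3:Add1,r4:Mul1
c3: issue ADD r2<-Add2 | r0:8,r1:4,r2:Add2,r3:Add1,r4:Mul1
c4: issue ADD r4<-Add3 | r0:8,r1:4,r2:Add2,r3:Add1,r4:Add3
c5: CDB Add1=-4; issue SUB r3<-Add1 | r0:8,r1:4,r2:Add2,r3:Add1,r4:Add3
c6: CDB Add2=12; issue ADD r3<-Add2 | r0:8,r1:4,r2:12,r3:Add2,r4:Add3

STATUS = TAG Add2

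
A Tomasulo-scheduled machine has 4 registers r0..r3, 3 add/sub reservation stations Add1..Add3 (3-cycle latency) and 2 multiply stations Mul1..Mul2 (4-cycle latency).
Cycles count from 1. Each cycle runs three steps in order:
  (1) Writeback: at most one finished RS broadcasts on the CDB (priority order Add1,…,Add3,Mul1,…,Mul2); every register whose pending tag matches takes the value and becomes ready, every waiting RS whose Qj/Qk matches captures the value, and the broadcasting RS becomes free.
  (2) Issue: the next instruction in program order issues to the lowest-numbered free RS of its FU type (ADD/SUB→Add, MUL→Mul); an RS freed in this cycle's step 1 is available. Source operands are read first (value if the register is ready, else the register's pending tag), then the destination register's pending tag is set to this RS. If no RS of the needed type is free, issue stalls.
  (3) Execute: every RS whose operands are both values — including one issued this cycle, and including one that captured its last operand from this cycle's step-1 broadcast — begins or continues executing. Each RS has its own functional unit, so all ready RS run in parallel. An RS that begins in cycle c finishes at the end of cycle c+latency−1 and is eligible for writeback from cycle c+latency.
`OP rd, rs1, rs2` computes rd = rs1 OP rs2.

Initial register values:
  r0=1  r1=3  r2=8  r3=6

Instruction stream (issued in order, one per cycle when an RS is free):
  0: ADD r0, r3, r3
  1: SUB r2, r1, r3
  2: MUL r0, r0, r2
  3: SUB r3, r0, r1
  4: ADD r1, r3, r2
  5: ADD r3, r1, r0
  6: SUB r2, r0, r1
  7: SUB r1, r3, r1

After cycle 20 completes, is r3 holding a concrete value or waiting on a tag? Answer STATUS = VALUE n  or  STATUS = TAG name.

cycle 1: issue ADD r0<-Add1 // r0:Add1,r1:3,r2:8,r3:6
cycle 2: issue SUB r2<-Add2 // r0:Add1,r1:3,r2:Add2,r3:6
cycle 3: issue MUL r0<-Mul1 // r0:Mul1,r1:3,r2:Add2,r3:6
cycle 4: CDB Add1=12; issue SUB r3<-Add1 // r0:Mul1,r1:3,r2:Add2,r3:Add1
cycle 5: CDB Add2=-3; issue ADD r1<-Add2 // r0:Mul1,r1:Add2,r2:-3,r3:Add1
cycle 6: issue ADD r3<-Add3 // r0:Mul1,r1:Add2,r2:-3,r3:Add3
cycle 7: stall // r0:Mul1,r1:Add2,r2:-3,r3:Add3
cycle 8: stall // r0:Mul1,r1:Add2,r2:-3,r3:Add3
cycle 9: CDB Mul1=-36; stall // r0:-36,r1:Add2,r2:-3,r3:Add3
cycle 10: stall // r0:-36,r1:Add2,r2:-3,r3:Add3
cycle 11: stall // r0:-36,r1:Add2,r2:-3,r3:Add3
cycle 12: CDB Add1=-39; issue SUB r2<-Add1 // r0:-36,r1:Add2,r2:Add1,r3:Add3
cycle 13: stall // r0:-36,r1:Add2,r2:Add1,r3:Add3
cycle 14: stall // r0:-36,r1:Add2,r2:Add1,r3:Add3
cycle 15: CDB Add2=-42; issue SUB r1<-Add2 // r0:-36,r1:Add2,r2:Add1,r3:Add3
cycle 16: - // r0:-36,r1:Add2,r2:Add1,r3:Add3
cycle 17: - // r0:-36,r1:Add2,r2:Add1,r3:Add3
cycle 18: CDB Add1=6 // r0:-36,r1:Add2,r2:6,r3:Add3
cycle 19: CDB Add3=-78 // r0:-36,r1:Add2,r2:6,r3:-78
cycle 20: - // r0:-36,r1:Add2,r2:6,r3:-78

STATUS = VALUE -78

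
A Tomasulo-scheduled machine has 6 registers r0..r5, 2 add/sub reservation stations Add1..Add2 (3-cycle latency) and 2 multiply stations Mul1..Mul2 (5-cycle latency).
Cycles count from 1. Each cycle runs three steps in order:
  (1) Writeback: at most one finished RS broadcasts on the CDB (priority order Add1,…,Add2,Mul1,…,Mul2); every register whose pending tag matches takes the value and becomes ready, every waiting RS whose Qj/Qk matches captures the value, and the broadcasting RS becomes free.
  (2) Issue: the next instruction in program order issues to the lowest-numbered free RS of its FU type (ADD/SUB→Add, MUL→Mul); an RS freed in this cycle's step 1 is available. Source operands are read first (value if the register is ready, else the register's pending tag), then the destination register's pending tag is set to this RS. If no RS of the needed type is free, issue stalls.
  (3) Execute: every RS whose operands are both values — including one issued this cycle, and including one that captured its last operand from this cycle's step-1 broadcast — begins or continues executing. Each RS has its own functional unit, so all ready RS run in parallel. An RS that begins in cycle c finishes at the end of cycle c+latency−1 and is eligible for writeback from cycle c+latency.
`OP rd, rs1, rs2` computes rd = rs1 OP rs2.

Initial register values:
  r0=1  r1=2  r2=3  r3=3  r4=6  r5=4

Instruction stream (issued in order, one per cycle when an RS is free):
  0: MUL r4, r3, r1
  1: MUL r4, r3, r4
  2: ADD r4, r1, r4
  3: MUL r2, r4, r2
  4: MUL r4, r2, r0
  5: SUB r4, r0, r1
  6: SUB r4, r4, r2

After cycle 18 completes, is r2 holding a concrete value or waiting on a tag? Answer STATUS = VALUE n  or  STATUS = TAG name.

STATUS = TAG Mul1

  c1: issue MUL r4<-Mul1  regs: r0:1,r1:2,r2:3,r3:3,r4:Mul1,r5:4
  c2: issue MUL r4<-Mul2  regs: r0:1,r1:2,r2:3,r3:3,r4:Mul2,r5:4
  c3: issue ADD r4<-Add1  regs: r0:1,r1:2,r2:3,r3:3,r4:Add1,r5:4
  c4: stall  regs: r0:1,r1:2,r2:3,r3:3,r4:Add1,r5:4
  c5: stall  regs: r0:1,r1:2,r2:3,r3:3,r4:Add1,r5:4
  c6: CDB Mul1=6; issue MUL r2<-Mul1  regs: r0:1,r1:2,r2:Mul1,r3:3,r4:Add1,r5:4
  c7: stall  regs: r0:1,r1:2,r2:Mul1,r3:3,r4:Add1,r5:4
  c8: stall  regs: r0:1,r1:2,r2:Mul1,r3:3,r4:Add1,r5:4
  c9: stall  regs: r0:1,r1:2,r2:Mul1,r3:3,r4:Add1,r5:4
  c10: stall  regs: r0:1,r1:2,r2:Mul1,r3:3,r4:Add1,r5:4
  c11: CDB Mul2=18; issue MUL r4<-Mul2  regs: r0:1,r1:2,r2:Mul1,r3:3,r4:Mul2,r5:4
  c12: issue SUB r4<-Add2  regs: r0:1,r1:2,r2:Mul1,r3:3,r4:Add2,r5:4
  c13: stall  regs: r0:1,r1:2,r2:Mul1,r3:3,r4:Add2,r5:4
  c14: CDB Add1=20; issue SUB r4<-Add1  regs: r0:1,r1:2,r2:Mul1,r3:3,r4:Add1,r5:4
  c15: CDB Add2=-1  regs: r0:1,r1:2,r2:Mul1,r3:3,r4:Add1,r5:4
  c16: -  regs: r0:1,r1:2,r2:Mul1,r3:3,r4:Add1,r5:4
  c17: -  regs: r0:1,r1:2,r2:Mul1,r3:3,r4:Add1,r5:4
  c18: -  regs: r0:1,r1:2,r2:Mul1,r3:3,r4:Add1,r5:4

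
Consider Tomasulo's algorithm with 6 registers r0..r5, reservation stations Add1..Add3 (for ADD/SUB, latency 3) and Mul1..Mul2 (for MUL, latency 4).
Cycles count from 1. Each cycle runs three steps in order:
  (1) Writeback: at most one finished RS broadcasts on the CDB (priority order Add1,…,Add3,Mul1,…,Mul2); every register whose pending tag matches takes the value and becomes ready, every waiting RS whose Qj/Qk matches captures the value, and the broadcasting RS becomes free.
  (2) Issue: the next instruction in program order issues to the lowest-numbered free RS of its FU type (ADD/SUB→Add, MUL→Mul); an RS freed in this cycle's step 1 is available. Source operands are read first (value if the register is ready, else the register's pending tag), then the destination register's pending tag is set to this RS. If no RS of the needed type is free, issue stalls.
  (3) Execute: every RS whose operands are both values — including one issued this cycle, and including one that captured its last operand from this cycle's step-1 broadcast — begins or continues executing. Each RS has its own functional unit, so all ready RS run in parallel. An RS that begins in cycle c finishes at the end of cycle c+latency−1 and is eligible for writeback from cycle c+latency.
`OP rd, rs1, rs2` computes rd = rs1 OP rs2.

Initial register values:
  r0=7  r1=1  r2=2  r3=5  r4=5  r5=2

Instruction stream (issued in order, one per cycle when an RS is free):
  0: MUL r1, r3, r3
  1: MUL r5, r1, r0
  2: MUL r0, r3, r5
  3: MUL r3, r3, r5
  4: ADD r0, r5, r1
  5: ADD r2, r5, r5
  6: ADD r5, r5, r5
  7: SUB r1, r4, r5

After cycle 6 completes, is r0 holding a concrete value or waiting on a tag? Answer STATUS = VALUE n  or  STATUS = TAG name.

STATUS = TAG Mul1

  c1: issue MUL r1<-Mul1  regs: r0:7,r1:Mul1,r2:2,r3:5,r4:5,r5:2
  c2: issue MUL r5<-Mul2  regs: r0:7,r1:Mul1,r2:2,r3:5,r4:5,r5:Mul2
  c3: stall  regs: r0:7,r1:Mul1,r2:2,r3:5,r4:5,r5:Mul2
  c4: stall  regs: r0:7,r1:Mul1,r2:2,r3:5,r4:5,r5:Mul2
  c5: CDB Mul1=25; issue MUL r0<-Mul1  regs: r0:Mul1,r1:25,r2:2,r3:5,r4:5,r5:Mul2
  c6: stall  regs: r0:Mul1,r1:25,r2:2,r3:5,r4:5,r5:Mul2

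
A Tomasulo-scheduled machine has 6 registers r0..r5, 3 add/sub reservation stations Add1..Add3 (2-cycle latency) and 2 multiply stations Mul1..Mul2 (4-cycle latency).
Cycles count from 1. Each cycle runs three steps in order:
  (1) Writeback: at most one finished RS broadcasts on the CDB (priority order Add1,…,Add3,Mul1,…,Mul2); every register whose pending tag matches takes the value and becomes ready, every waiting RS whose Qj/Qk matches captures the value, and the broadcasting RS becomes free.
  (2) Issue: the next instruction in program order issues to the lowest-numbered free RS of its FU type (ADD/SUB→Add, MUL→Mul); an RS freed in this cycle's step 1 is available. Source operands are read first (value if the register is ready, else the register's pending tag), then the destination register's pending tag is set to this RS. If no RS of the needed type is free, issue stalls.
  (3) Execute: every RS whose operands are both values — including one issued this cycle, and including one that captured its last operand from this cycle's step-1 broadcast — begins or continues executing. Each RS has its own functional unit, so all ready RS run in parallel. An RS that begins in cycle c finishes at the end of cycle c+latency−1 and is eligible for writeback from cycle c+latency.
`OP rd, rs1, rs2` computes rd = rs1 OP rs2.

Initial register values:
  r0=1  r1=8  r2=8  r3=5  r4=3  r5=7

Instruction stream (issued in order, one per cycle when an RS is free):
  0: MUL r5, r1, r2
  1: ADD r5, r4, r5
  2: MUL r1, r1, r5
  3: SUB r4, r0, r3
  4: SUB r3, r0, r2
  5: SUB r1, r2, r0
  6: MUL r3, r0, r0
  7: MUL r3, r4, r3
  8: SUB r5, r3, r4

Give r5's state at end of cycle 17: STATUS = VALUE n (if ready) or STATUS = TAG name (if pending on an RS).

c1: issue MUL r5<-Mul1 | r0:1,r1:8,r2:8,r3:5,r4:3,r5:Mul1
c2: issue ADD r5<-Add1 | r0:1,r1:8,r2:8,r3:5,r4:3,r5:Add1
c3: issue MUL r1<-Mul2 | r0:1,r1:Mul2,r2:8,r3:5,r4:3,r5:Add1
c4: issue SUB r4<-Add2 | r0:1,r1:Mul2,r2:8,r3:5,r4:Add2,r5:Add1
c5: CDB Mul1=64; issue SUB r3<-Add3 | r0:1,r1:Mul2,r2:8,r3:Add3,r4:Add2,r5:Add1
c6: CDB Add2=-4; issue SUB r1<-Add2 | r0:1,r1:Add2,r2:8,r3:Add3,r4:-4,r5:Add1
c7: CDB Add1=67; issue MUL r3<-Mul1 | r0:1,r1:Add2,r2:8,r3:Mul1,r4:-4,r5:67
c8: CDB Add2=7; stall | r0:1,r1:7,r2:8,r3:Mul1,r4:-4,r5:67
c9: CDB Add3=-7; stall | r0:1,r1:7,r2:8,r3:Mul1,r4:-4,r5:67
c10: stall | r0:1,r1:7,r2:8,r3:Mul1,r4:-4,r5:67
c11: CDB Mul1=1; issue MUL r3<-Mul1 | r0:1,r1:7,r2:8,r3:Mul1,r4:-4,r5:67
c12: CDB Mul2=536; issue SUB r5<-Add1 | r0:1,r1:7,r2:8,r3:Mul1,r4:-4,r5:Add1
c13: - | r0:1,r1:7,r2:8,r3:Mul1,r4:-4,r5:Add1
c14: - | r0:1,r1:7,r2:8,r3:Mul1,r4:-4,r5:Add1
c15: CDB Mul1=-4 | r0:1,r1:7,r2:8,r3:-4,r4:-4,r5:Add1
c16: - | r0:1,r1:7,r2:8,r3:-4,r4:-4,r5:Add1
c17: CDB Add1=0 | r0:1,r1:7,r2:8,r3:-4,r4:-4,r5:0

STATUS = VALUE 0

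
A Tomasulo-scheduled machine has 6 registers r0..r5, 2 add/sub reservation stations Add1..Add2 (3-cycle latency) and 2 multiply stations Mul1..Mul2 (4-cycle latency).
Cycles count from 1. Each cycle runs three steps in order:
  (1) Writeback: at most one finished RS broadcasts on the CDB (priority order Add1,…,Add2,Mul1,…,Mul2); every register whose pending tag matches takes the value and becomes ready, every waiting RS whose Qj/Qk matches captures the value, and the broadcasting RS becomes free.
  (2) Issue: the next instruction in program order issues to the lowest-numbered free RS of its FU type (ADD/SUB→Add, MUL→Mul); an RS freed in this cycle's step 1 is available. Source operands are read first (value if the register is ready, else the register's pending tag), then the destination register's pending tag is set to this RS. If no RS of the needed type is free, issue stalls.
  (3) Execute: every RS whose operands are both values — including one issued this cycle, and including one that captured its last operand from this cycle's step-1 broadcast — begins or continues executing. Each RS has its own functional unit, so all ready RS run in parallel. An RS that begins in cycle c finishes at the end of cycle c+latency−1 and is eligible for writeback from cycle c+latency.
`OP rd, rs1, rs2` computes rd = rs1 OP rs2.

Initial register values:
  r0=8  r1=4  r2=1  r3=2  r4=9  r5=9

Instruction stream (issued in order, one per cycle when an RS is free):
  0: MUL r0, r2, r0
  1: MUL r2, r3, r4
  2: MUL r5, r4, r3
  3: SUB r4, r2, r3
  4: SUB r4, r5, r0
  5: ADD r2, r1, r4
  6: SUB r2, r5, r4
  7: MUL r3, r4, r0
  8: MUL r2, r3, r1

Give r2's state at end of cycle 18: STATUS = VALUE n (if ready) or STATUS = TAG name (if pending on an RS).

STATUS = TAG Mul2

c1: issue MUL r0<-Mul1 | r0:Mul1,r1:4,r2:1,r3:2,r4:9,r5:9
c2: issue MUL r2<-Mul2 | r0:Mul1,r1:4,r2:Mul2,r3:2,r4:9,r5:9
c3: stall | r0:Mul1,r1:4,r2:Mul2,r3:2,r4:9,r5:9
c4: stall | r0:Mul1,r1:4,r2:Mul2,r3:2,r4:9,r5:9
c5: CDB Mul1=8; issue MUL r5<-Mul1 | r0:8,r1:4,r2:Mul2,r3:2,r4:9,r5:Mul1
c6: CDB Mul2=18; issue SUB r4<-Add1 | r0:8,r1:4,r2:18,r3:2,r4:Add1,r5:Mul1
c7: issue SUB r4<-Add2 | r0:8,r1:4,r2:18,r3:2,r4:Add2,r5:Mul1
c8: stall | r0:8,r1:4,r2:18,r3:2,r4:Add2,r5:Mul1
c9: CDB Add1=16; issue ADD r2<-Add1 | r0:8,r1:4,r2:Add1,r3:2,r4:Add2,r5:Mul1
c10: CDB Mul1=18; stall | r0:8,r1:4,r2:Add1,r3:2,r4:Add2,r5:18
c11: stall | r0:8,r1:4,r2:Add1,r3:2,r4:Add2,r5:18
c12: stall | r0:8,r1:4,r2:Add1,r3:2,r4:Add2,r5:18
c13: CDB Add2=10; issue SUB r2<-Add2 | r0:8,r1:4,r2:Add2,r3:2,r4:10,r5:18
c14: issue MUL r3<-Mul1 | r0:8,r1:4,r2:Add2,r3:Mul1,r4:10,r5:18
c15: issue MUL r2<-Mul2 | r0:8,r1:4,r2:Mul2,r3:Mul1,r4:10,r5:18
c16: CDB Add1=14 | r0:8,r1:4,r2:Mul2,r3:Mul1,r4:10,r5:18
c17: CDB Add2=8 | r0:8,r1:4,r2:Mul2,r3:Mul1,r4:10,r5:18
c18: CDB Mul1=80 | r0:8,r1:4,r2:Mul2,r3:80,r4:10,r5:18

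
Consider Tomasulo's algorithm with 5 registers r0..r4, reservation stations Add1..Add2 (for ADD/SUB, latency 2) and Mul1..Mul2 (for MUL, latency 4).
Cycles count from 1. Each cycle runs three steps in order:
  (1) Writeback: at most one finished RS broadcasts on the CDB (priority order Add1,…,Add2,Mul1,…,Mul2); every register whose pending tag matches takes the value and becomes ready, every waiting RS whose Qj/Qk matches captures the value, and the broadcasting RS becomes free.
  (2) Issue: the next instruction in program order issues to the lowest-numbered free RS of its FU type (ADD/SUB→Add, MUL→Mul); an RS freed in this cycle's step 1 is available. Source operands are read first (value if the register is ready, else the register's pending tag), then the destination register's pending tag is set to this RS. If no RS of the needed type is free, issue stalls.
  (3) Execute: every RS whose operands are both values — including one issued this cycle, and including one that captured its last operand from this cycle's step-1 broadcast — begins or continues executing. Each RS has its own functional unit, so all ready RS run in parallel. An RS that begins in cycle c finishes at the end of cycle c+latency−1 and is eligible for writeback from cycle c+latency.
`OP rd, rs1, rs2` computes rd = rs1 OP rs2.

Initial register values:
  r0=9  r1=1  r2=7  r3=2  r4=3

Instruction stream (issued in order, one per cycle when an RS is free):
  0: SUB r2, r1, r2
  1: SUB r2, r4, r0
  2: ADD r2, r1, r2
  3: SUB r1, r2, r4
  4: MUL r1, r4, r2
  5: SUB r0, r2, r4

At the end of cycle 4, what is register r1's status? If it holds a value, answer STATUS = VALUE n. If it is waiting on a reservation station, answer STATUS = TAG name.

STATUS = TAG Add2

c1: issue SUB r2<-Add1 | r0:9,r1:1,r2:Add1,r3:2,r4:3
c2: issue SUB r2<-Add2 | r0:9,r1:1,r2:Add2,r3:2,r4:3
c3: CDB Add1=-6; issue ADD r2<-Add1 | r0:9,r1:1,r2:Add1,r3:2,r4:3
c4: CDB Add2=-6; issue SUB r1<-Add2 | r0:9,r1:Add2,r2:Add1,r3:2,r4:3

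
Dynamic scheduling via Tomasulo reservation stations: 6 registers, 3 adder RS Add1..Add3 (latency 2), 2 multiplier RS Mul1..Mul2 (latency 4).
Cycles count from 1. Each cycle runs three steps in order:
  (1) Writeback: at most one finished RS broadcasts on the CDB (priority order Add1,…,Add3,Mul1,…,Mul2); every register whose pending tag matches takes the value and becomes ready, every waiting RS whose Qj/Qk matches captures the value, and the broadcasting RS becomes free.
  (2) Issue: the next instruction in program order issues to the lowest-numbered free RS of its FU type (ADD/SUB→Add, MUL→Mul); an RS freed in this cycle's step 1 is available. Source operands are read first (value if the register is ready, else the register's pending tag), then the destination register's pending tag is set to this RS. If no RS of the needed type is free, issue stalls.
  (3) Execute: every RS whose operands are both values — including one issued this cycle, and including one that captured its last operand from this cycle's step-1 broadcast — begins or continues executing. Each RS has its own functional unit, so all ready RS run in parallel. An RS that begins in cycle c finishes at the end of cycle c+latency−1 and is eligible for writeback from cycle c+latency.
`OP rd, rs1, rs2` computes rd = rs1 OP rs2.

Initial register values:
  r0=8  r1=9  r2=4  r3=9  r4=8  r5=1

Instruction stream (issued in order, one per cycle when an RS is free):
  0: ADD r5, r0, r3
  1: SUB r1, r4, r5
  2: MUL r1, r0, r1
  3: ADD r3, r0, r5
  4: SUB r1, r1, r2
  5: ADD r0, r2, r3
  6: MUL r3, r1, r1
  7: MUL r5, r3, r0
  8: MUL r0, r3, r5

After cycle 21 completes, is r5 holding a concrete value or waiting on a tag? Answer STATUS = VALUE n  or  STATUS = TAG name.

STATUS = VALUE 167504

c1: issue ADD r5<-Add1 | r0:8,r1:9,r2:4,r3:9,r4:8,r5:Add1
c2: issue SUB r1<-Add2 | r0:8,r1:Add2,r2:4,r3:9,r4:8,r5:Add1
c3: CDB Add1=17; issue MUL r1<-Mul1 | r0:8,r1:Mul1,r2:4,r3:9,r4:8,r5:17
c4: issue ADD r3<-Add1 | r0:8,r1:Mul1,r2:4,r3:Add1,r4:8,r5:17
c5: CDB Add2=-9; issue SUB r1<-Add2 | r0:8,r1:Add2,r2:4,r3:Add1,r4:8,r5:17
c6: CDB Add1=25; issue ADD r0<-Add1 | r0:Add1,r1:Add2,r2:4,r3:25,r4:8,r5:17
c7: issue MUL r3<-Mul2 | r0:Add1,r1:Add2,r2:4,r3:Mul2,r4:8,r5:17
c8: CDB Add1=29; stall | r0:29,r1:Add2,r2:4,r3:Mul2,r4:8,r5:17
c9: CDB Mul1=-72; issue MUL r5<-Mul1 | r0:29,r1:Add2,r2:4,r3:Mul2,r4:8,r5:Mul1
c10: stall | r0:29,r1:Add2,r2:4,r3:Mul2,r4:8,r5:Mul1
c11: CDB Add2=-76; stall | r0:29,r1:-76,r2:4,r3:Mul2,r4:8,r5:Mul1
c12: stall | r0:29,r1:-76,r2:4,r3:Mul2,r4:8,r5:Mul1
c13: stall | r0:29,r1:-76,r2:4,r3:Mul2,r4:8,r5:Mul1
c14: stall | r0:29,r1:-76,r2:4,r3:Mul2,r4:8,r5:Mul1
c15: CDB Mul2=5776; issue MUL r0<-Mul2 | r0:Mul2,r1:-76,r2:4,r3:5776,r4:8,r5:Mul1
c16: - | r0:Mul2,r1:-76,r2:4,r3:5776,r4:8,r5:Mul1
c17: - | r0:Mul2,r1:-76,r2:4,r3:5776,r4:8,r5:Mul1
c18: - | r0:Mul2,r1:-76,r2:4,r3:5776,r4:8,r5:Mul1
c19: CDB Mul1=167504 | r0:Mul2,r1:-76,r2:4,r3:5776,r4:8,r5:167504
c20: - | r0:Mul2,r1:-76,r2:4,r3:5776,r4:8,r5:167504
c21: - | r0:Mul2,r1:-76,r2:4,r3:5776,r4:8,r5:167504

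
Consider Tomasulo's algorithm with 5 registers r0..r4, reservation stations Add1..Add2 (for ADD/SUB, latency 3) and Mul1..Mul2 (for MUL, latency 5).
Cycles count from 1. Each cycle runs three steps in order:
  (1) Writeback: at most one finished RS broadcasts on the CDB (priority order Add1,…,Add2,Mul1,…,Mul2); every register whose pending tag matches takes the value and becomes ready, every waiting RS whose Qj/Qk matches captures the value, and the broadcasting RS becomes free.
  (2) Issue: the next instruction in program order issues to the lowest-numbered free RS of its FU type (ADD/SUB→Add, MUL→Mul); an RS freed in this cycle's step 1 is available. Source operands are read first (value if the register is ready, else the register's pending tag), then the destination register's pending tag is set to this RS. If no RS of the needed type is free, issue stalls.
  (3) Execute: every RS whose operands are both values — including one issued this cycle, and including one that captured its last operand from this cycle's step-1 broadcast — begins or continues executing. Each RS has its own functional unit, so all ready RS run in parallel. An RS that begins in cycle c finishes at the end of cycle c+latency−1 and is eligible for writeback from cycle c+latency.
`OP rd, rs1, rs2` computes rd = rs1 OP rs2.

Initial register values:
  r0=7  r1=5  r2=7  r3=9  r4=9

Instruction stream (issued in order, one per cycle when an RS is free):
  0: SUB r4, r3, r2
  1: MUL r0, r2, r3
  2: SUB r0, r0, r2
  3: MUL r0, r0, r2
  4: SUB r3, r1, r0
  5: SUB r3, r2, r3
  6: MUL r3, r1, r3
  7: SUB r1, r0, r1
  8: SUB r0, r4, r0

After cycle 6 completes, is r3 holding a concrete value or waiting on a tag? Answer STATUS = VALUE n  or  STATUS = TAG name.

STATUS = TAG Add1

c1: issue SUB r4<-Add1 | r0:7,r1:5,r2:7,r3:9,r4:Add1
c2: issue MUL r0<-Mul1 | r0:Mul1,r1:5,r2:7,r3:9,r4:Add1
c3: issue SUB r0<-Add2 | r0:Add2,r1:5,r2:7,r3:9,r4:Add1
c4: CDB Add1=2; issue MUL r0<-Mul2 | r0:Mul2,r1:5,r2:7,r3:9,r4:2
c5: issue SUB r3<-Add1 | r0:Mul2,r1:5,r2:7,r3:Add1,r4:2
c6: stall | r0:Mul2,r1:5,r2:7,r3:Add1,r4:2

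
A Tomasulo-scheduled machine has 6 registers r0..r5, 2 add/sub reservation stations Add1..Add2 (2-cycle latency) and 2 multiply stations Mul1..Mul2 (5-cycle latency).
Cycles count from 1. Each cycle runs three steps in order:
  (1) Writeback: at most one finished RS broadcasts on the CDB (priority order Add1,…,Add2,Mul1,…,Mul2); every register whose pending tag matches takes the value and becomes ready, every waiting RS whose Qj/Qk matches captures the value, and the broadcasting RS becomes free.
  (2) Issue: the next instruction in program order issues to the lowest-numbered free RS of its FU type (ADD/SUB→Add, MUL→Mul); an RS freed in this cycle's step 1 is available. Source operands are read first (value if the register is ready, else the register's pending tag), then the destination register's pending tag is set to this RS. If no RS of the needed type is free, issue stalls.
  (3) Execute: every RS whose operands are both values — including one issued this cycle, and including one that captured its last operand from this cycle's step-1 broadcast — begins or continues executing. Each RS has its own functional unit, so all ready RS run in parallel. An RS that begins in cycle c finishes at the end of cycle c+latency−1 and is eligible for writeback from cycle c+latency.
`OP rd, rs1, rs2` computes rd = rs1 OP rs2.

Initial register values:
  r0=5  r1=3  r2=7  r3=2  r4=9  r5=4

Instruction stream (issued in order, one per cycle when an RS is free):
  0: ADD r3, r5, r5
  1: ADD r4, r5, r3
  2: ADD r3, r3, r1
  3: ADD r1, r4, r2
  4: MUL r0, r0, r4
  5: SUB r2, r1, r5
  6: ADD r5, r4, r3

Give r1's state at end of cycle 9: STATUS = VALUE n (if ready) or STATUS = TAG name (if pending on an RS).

cycle 1: issue ADD r3<-Add1 // r0:5,r1:3,r2:7,r3:Add1,r4:9,r5:4
cycle 2: issue ADD r4<-Add2 // r0:5,r1:3,r2:7,r3:Add1,r4:Add2,r5:4
cycle 3: CDB Add1=8; issue ADD r3<-Add1 // r0:5,r1:3,r2:7,r3:Add1,r4:Add2,r5:4
cycle 4: stall // r0:5,r1:3,r2:7,r3:Add1,r4:Add2,r5:4
cycle 5: CDB Add1=11; issue ADD r1<-Add1 // r0:5,r1:Add1,r2:7,r3:11,r4:Add2,r5:4
cycle 6: CDB Add2=12; issue MUL r0<-Mul1 // r0:Mul1,r1:Add1,r2:7,r3:11,r4:12,r5:4
cycle 7: issue SUB r2<-Add2 // r0:Mul1,r1:Add1,r2:Add2,r3:11,r4:12,r5:4
cycle 8: CDB Add1=19; issue ADD r5<-Add1 // r0:Mul1,r1:19,r2:Add2,r3:11,r4:12,r5:Add1
cycle 9: - // r0:Mul1,r1:19,r2:Add2,r3:11,r4:12,r5:Add1

STATUS = VALUE 19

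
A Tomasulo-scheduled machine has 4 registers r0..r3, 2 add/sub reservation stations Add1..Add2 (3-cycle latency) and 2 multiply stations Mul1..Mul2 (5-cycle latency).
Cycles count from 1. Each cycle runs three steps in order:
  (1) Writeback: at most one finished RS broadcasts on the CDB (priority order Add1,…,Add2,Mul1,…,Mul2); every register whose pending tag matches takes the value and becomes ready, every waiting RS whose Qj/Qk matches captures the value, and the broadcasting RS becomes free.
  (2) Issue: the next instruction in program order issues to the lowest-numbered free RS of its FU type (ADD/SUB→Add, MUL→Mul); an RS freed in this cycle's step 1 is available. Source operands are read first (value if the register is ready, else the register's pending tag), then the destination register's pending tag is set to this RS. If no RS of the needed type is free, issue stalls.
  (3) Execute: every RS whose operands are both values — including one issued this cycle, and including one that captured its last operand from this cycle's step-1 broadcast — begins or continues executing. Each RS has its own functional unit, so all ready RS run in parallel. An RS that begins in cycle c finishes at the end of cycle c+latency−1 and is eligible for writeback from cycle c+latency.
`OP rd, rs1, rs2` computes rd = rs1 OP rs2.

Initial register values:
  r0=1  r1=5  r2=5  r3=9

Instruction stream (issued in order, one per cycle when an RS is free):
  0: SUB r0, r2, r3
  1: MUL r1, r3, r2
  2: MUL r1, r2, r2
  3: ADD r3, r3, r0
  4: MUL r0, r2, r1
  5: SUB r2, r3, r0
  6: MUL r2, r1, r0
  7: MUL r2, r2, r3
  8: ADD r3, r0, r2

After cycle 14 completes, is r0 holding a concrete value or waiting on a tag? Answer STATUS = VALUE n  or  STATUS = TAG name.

c1: issue SUB r0<-Add1 | r0:Add1,r1:5,r2:5,r3:9
c2: issue MUL r1<-Mul1 | r0:Add1,r1:Mul1,r2:5,r3:9
c3: issue MUL r1<-Mul2 | r0:Add1,r1:Mul2,r2:5,r3:9
c4: CDB Add1=-4; issue ADD r3<-Add1 | r0:-4,r1:Mul2,r2:5,r3:Add1
c5: stall | r0:-4,r1:Mul2,r2:5,r3:Add1
c6: stall | r0:-4,r1:Mul2,r2:5,r3:Add1
c7: CDB Add1=5; stall | r0:-4,r1:Mul2,r2:5,r3:5
c8: CDB Mul1=45; issue MUL r0<-Mul1 | r0:Mul1,r1:Mul2,r2:5,r3:5
c9: CDB Mul2=25; issue SUB r2<-Add1 | r0:Mul1,r1:25,r2:Add1,r3:5
c10: issue MUL r2<-Mul2 | r0:Mul1,r1:25,r2:Mul2,r3:5
c11: stall | r0:Mul1,r1:25,r2:Mul2,r3:5
c12: stall | r0:Mul1,r1:25,r2:Mul2,r3:5
c13: stall | r0:Mul1,r1:25,r2:Mul2,r3:5
c14: CDB Mul1=125; issue MUL r2<-Mul1 | r0:125,r1:25,r2:Mul1,r3:5

STATUS = VALUE 125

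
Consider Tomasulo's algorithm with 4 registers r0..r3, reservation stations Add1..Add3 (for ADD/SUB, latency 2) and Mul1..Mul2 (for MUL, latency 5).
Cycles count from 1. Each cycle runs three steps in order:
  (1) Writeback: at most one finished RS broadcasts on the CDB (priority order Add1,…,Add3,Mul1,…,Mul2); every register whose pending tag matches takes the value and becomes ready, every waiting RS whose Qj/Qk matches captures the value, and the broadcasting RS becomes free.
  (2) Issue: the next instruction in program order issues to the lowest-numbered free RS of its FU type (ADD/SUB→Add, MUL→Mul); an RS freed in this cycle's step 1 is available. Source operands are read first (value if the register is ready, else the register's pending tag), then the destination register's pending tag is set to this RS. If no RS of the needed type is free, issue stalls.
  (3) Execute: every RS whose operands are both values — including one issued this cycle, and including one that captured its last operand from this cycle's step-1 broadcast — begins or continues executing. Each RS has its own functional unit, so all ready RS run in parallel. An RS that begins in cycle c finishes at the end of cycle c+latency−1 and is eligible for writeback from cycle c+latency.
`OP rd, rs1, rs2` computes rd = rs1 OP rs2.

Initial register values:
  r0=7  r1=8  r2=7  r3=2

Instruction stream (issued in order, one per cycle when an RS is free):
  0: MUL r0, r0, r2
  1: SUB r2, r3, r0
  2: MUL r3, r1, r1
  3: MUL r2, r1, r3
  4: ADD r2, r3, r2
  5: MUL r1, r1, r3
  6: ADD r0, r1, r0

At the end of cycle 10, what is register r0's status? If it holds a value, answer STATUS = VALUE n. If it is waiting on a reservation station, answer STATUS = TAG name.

STATUS = TAG Add1

  c1: issue MUL r0<-Mul1  regs: r0:Mul1,r1:8,r2:7,r3:2
  c2: issue SUB r2<-Add1  regs: r0:Mul1,r1:8,r2:Add1,r3:2
  c3: issue MUL r3<-Mul2  regs: r0:Mul1,r1:8,r2:Add1,r3:Mul2
  c4: stall  regs: r0:Mul1,r1:8,r2:Add1,r3:Mul2
  c5: stall  regs: r0:Mul1,r1:8,r2:Add1,r3:Mul2
  c6: CDB Mul1=49; issue MUL r2<-Mul1  regs: r0:49,r1:8,r2:Mul1,r3:Mul2
  c7: issue ADD r2<-Add2  regs: r0:49,r1:8,r2:Add2,r3:Mul2
  c8: CDB Add1=-47; stall  regs: r0:49,r1:8,r2:Add2,r3:Mul2
  c9: CDB Mul2=64; issue MUL r1<-Mul2  regs: r0:49,r1:Mul2,r2:Add2,r3:64
  c10: issue ADD r0<-Add1  regs: r0:Add1,r1:Mul2,r2:Add2,r3:64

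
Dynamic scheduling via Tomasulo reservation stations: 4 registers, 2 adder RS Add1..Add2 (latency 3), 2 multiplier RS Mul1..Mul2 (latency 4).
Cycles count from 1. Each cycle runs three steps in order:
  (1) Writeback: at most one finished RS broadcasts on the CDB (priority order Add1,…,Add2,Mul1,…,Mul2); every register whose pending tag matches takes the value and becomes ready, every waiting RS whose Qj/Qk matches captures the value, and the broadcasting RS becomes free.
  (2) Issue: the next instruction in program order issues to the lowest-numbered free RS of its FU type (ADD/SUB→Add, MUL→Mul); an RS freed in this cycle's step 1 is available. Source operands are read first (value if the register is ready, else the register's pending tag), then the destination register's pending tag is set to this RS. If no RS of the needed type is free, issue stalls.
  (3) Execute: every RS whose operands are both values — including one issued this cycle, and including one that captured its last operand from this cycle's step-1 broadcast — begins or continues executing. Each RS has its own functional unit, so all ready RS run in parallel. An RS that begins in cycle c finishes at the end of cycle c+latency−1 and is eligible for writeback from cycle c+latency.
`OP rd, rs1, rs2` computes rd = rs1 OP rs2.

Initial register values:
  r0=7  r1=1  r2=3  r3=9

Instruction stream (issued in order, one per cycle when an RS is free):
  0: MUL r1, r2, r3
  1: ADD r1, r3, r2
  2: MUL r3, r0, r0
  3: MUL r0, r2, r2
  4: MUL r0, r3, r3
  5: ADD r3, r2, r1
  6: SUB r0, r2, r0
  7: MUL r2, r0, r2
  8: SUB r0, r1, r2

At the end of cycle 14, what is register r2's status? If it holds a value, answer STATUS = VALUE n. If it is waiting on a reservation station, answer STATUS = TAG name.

  c1: issue MUL r1<-Mul1  regs: r0:7,r1:Mul1,r2:3,r3:9
  c2: issue ADD r1<-Add1  regs: r0:7,r1:Add1,r2:3,r3:9
  c3: issue MUL r3<-Mul2  regs: r0:7,r1:Add1,r2:3,r3:Mul2
  c4: stall  regs: r0:7,r1:Add1,r2:3,r3:Mul2
  c5: CDB Add1=12; stall  regs: r0:7,r1:12,r2:3,r3:Mul2
  c6: CDB Mul1=27; issue MUL r0<-Mul1  regs: r0:Mul1,r1:12,r2:3,r3:Mul2
  c7: CDB Mul2=49; issue MUL r0<-Mul2  regs: r0:Mul2,r1:12,r2:3,r3:49
  c8: issue ADD r3<-Add1  regs: r0:Mul2,r1:12,r2:3,r3:Add1
  c9: issue SUB r0<-Add2  regs: r0:Add2,r1:12,r2:3,r3:Add1
  c10: CDB Mul1=9; issue MUL r2<-Mul1  regs: r0:Add2,r1:12,r2:Mul1,r3:Add1
  c11: CDB Add1=15; issue SUB r0<-Add1  regs: r0:Add1,r1:12,r2:Mul1,r3:15
  c12: CDB Mul2=2401  regs: r0:Add1,r1:12,r2:Mul1,r3:15
  c13: -  regs: r0:Add1,r1:12,r2:Mul1,r3:15
  c14: -  regs: r0:Add1,r1:12,r2:Mul1,r3:15

STATUS = TAG Mul1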